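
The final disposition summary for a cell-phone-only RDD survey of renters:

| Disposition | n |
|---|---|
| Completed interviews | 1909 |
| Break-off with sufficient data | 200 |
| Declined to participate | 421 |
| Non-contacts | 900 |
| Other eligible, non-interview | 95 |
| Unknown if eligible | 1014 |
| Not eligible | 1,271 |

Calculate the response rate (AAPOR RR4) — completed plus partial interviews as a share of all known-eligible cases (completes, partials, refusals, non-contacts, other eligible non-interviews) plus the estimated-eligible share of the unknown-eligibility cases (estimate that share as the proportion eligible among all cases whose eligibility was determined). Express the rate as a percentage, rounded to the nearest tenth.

Num: 1909 + 200 = 2109
Determined eligible: 1909 + 200 + 421 + 900 + 95 = 3525
e = 3525 / (3525 + 1271) = 3525 / 4796 = 0.7350
Estimated eligible among unknowns: 0.7350 × 1014 = 745.29
Denom: 3525 + 745.29 = 4270.29
RR4 = 2109 / 4270.29 = 0.4939

49.4%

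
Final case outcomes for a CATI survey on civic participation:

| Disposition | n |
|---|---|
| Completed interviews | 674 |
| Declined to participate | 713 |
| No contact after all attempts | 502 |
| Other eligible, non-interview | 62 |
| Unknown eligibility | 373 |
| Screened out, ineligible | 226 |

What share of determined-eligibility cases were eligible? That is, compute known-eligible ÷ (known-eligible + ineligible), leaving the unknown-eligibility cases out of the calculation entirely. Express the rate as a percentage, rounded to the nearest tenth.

Determined eligible = 674 + 713 + 502 + 62 = 1951
e = 1951 / (1951 + 226) = 1951 / 2177 = 0.8962

89.6%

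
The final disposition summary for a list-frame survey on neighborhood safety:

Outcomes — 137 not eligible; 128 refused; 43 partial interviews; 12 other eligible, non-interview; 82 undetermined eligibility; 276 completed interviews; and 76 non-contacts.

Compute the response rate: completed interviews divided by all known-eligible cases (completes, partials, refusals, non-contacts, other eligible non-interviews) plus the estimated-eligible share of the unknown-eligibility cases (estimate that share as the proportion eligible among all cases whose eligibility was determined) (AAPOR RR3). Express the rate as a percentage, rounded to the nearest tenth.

46.0%

Num = 276
Eligible (known) = 276 + 43 + 128 + 76 + 12 = 535
e = 535 / (535 + 137) = 535 / 672 = 0.7961
Estimated eligible among unknowns = 0.7961 × 82 = 65.28
Denom = 535 + 65.28 = 600.28
RR3 = 276 / 600.28 = 0.4598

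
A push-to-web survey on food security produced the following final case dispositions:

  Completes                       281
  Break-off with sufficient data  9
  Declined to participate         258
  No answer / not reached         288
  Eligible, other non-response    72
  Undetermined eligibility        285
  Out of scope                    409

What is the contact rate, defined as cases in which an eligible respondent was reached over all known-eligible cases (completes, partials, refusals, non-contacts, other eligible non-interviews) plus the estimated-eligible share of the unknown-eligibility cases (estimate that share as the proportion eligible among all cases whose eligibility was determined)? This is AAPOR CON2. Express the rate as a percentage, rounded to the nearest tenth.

Numerator = 281 + 9 + 258 + 72 = 620
Determined eligible = 281 + 9 + 258 + 288 + 72 = 908
e = 908 / (908 + 409) = 908 / 1317 = 0.6894
Eligible share of unknowns = 0.6894 × 285 = 196.48
Denom = 908 + 196.48 = 1104.48
CON2 = 620 / 1104.48 = 0.5614

56.1%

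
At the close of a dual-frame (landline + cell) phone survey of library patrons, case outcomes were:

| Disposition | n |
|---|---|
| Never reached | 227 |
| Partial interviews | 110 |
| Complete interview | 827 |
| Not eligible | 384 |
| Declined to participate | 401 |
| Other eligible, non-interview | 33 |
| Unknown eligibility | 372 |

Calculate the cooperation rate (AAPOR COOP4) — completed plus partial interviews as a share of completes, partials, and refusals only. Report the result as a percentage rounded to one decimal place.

70.0%

Top = 827 + 110 = 937
Base = 827 + 110 + 401 = 1338
COOP4 = 937 / 1338 = 0.7003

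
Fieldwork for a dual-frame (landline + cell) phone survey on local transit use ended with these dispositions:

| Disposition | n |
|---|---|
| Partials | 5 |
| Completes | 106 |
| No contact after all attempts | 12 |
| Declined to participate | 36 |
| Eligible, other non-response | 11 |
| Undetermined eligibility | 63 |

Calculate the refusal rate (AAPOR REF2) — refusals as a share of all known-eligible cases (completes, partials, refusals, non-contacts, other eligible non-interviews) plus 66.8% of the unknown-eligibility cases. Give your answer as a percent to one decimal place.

17.0%

Num → 36
Eligible (known) → 106 + 5 + 36 + 12 + 11 = 170
Eligible share of unknowns → 0.6680 × 63 = 42.08
Base → 170 + 42.08 = 212.08
REF2 = 36 / 212.08 = 0.1697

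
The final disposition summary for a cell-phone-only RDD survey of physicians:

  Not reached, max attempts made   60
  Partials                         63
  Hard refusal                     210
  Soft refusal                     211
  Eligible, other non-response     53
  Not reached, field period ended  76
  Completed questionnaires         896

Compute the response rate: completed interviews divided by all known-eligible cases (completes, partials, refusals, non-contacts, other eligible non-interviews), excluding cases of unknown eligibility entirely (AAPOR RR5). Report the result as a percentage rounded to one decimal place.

Declined to participate = 210 + 211 = 421
No answer / not reached = 76 + 60 = 136
Top = 896
Denom = 896 + 63 + 421 + 136 + 53 = 1569
RR5 = 896 / 1569 = 0.5711

57.1%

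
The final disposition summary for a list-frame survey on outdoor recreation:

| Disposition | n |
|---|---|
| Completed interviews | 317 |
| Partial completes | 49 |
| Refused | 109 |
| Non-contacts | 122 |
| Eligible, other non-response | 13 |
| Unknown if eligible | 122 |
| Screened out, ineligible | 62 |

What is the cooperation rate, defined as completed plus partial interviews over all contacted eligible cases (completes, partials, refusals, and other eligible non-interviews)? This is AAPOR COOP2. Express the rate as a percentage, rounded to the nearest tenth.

Top → 317 + 49 = 366
Base → 317 + 49 + 109 + 13 = 488
COOP2 = 366 / 488 = 0.7500

75.0%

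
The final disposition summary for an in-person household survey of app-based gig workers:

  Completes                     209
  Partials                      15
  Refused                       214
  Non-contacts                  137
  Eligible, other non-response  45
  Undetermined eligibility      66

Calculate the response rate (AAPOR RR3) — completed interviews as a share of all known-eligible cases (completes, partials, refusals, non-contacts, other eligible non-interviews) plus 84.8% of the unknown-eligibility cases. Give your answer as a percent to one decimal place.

30.9%

Num = 209
Determined eligible = 209 + 15 + 214 + 137 + 45 = 620
Eligible share of unknowns = 0.8480 × 66 = 55.97
Base = 620 + 55.97 = 675.97
RR3 = 209 / 675.97 = 0.3092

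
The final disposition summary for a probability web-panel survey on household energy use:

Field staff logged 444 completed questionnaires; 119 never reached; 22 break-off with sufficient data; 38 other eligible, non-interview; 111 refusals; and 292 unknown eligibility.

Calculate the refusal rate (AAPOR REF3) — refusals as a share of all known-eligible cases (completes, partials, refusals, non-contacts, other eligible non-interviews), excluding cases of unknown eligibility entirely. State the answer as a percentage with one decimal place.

15.1%

Top: 111
Denom: 444 + 22 + 111 + 119 + 38 = 734
REF3 = 111 / 734 = 0.1512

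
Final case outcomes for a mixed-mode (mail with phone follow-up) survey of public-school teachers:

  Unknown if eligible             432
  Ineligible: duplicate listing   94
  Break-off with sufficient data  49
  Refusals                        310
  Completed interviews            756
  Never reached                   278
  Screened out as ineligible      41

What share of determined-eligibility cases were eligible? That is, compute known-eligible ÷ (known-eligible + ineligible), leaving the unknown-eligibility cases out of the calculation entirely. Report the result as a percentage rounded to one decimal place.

Screened out, ineligible = 41 + 94 = 135
Eligible (known) = 756 + 49 + 310 + 278 = 1393
e = 1393 / (1393 + 135) = 1393 / 1528 = 0.9116

91.2%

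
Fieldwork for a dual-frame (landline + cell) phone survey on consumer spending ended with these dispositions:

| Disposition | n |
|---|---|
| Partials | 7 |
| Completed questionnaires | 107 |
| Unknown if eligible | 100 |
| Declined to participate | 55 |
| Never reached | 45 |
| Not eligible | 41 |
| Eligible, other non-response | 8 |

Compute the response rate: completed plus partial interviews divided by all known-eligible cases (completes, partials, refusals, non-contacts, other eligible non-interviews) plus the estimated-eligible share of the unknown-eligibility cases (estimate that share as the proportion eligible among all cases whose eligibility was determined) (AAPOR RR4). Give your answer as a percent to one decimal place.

37.2%

Numerator: 107 + 7 = 114
Eligible (known): 107 + 7 + 55 + 45 + 8 = 222
e = 222 / (222 + 41) = 222 / 263 = 0.8441
Estimated eligible among unknowns: 0.8441 × 100 = 84.41
Denominator: 222 + 84.41 = 306.41
RR4 = 114 / 306.41 = 0.3721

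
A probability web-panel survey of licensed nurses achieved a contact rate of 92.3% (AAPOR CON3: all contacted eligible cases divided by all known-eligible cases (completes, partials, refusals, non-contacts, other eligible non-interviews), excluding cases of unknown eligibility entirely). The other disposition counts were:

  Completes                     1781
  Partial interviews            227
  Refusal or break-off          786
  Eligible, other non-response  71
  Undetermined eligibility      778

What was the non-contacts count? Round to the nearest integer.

Numerator → 1781 + 227 + 786 + 71 = 2865
CON3 = 2865 / D = 0.923
D = 2865 / 0.923 = 3104.0
Rest of base = 2865
non-contacts = 3104.0 − 2865 ≈ 239

239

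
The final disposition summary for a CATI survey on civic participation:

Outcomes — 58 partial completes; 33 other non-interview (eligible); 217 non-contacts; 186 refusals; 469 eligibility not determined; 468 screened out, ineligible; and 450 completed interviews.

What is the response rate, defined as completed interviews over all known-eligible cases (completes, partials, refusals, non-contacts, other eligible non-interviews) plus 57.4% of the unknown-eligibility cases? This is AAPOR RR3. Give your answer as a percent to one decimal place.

Numerator = 450
Determined eligible = 450 + 58 + 186 + 217 + 33 = 944
Eligible share of unknowns = 0.5740 × 469 = 269.21
Denom = 944 + 269.21 = 1213.21
RR3 = 450 / 1213.21 = 0.3709

37.1%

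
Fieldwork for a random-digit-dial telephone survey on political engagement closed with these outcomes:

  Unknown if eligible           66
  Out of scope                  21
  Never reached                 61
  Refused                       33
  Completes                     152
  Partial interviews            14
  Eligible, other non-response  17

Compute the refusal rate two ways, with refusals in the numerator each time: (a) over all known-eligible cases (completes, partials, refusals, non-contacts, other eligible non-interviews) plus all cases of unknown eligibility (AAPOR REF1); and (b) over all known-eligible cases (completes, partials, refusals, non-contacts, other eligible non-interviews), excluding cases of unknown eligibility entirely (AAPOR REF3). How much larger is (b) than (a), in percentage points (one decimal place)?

2.3

Top → 33
Base → 152 + 14 + 33 + 61 + 17 + 66 = 343
REF1 = 33 / 343 = 0.0962
Base → 152 + 14 + 33 + 61 + 17 = 277
REF3 = 33 / 277 = 0.1191
Difference = 11.91 − 9.62 = 2.29 percentage points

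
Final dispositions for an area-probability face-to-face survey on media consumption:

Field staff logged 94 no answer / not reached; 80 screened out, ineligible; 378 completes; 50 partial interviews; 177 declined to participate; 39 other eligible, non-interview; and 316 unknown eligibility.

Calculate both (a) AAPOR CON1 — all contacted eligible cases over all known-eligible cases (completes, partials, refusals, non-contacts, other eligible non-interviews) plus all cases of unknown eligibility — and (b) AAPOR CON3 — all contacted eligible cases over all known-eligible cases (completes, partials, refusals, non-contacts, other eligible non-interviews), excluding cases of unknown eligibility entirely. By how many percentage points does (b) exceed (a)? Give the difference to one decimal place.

Numerator → 378 + 50 + 177 + 39 = 644
Denom → 378 + 50 + 177 + 94 + 39 + 316 = 1054
CON1 = 644 / 1054 = 0.6110
Denom → 378 + 50 + 177 + 94 + 39 = 738
CON3 = 644 / 738 = 0.8726
Difference = 87.26 − 61.10 = 26.16 percentage points

26.2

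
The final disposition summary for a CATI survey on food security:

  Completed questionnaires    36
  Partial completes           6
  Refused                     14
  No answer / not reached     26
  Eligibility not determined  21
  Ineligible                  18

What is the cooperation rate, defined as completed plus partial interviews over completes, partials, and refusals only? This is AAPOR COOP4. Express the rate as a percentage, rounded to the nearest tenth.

Top → 36 + 6 = 42
Denominator → 36 + 6 + 14 = 56
COOP4 = 42 / 56 = 0.7500

75.0%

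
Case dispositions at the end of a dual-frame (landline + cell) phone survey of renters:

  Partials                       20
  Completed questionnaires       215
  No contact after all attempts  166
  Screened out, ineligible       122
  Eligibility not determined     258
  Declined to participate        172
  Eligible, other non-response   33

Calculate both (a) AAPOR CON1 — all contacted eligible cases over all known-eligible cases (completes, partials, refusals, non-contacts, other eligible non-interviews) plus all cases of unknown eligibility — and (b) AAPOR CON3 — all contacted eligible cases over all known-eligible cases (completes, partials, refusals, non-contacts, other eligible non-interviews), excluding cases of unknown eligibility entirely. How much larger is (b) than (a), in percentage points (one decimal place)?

Num → 215 + 20 + 172 + 33 = 440
Denom → 215 + 20 + 172 + 166 + 33 + 258 = 864
CON1 = 440 / 864 = 0.5093
Denom → 215 + 20 + 172 + 166 + 33 = 606
CON3 = 440 / 606 = 0.7261
Difference = 72.61 − 50.93 = 21.68 percentage points

21.7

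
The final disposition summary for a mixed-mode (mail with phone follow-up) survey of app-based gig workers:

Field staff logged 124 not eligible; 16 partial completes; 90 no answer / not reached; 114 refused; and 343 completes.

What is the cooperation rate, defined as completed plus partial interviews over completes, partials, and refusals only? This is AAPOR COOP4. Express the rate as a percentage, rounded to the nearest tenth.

75.9%

Top → 343 + 16 = 359
Denom → 343 + 16 + 114 = 473
COOP4 = 359 / 473 = 0.7590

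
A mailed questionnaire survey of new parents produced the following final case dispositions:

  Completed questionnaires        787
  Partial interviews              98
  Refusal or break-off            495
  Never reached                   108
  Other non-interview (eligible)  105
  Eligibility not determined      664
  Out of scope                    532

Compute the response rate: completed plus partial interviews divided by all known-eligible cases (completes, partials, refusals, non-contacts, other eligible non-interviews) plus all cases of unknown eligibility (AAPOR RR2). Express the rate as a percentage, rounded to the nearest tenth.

Num: 787 + 98 = 885
Denominator: 787 + 98 + 495 + 108 + 105 + 664 = 2257
RR2 = 885 / 2257 = 0.3921

39.2%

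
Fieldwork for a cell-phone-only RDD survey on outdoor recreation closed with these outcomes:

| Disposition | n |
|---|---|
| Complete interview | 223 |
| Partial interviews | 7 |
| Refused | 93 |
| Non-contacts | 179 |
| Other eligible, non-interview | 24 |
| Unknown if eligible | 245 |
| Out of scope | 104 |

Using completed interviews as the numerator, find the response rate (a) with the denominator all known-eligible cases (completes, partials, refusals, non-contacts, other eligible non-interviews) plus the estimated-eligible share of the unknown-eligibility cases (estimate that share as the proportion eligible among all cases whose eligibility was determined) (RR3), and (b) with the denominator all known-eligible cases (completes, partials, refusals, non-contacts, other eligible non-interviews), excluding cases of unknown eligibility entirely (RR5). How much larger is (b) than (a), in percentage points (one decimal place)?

Top: 223
Determined eligible: 223 + 7 + 93 + 179 + 24 = 526
e = 526 / (526 + 104) = 526 / 630 = 0.8349
Eligible share of unknowns: 0.8349 × 245 = 204.55
Base: 526 + 204.55 = 730.55
RR3 = 223 / 730.55 = 0.3052
Base: 223 + 7 + 93 + 179 + 24 = 526
RR5 = 223 / 526 = 0.4240
Difference = 42.40 − 30.52 = 11.88 percentage points

11.9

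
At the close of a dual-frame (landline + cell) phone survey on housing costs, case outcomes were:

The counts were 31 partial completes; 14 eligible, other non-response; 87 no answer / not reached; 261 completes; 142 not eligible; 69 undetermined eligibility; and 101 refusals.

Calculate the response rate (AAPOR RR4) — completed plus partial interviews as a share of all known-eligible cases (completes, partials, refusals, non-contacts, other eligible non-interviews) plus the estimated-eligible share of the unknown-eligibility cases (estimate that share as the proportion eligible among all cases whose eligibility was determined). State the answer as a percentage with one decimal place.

53.3%

Top = 261 + 31 = 292
Known eligible = 261 + 31 + 101 + 87 + 14 = 494
e = 494 / (494 + 142) = 494 / 636 = 0.7767
Estimated eligible among unknowns = 0.7767 × 69 = 53.59
Denom = 494 + 53.59 = 547.59
RR4 = 292 / 547.59 = 0.5332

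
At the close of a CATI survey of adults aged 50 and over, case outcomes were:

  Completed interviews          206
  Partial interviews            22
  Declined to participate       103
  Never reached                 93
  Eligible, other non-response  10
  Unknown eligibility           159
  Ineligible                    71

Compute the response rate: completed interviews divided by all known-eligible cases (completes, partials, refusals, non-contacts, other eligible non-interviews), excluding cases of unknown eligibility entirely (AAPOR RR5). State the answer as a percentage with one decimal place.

Top = 206
Base = 206 + 22 + 103 + 93 + 10 = 434
RR5 = 206 / 434 = 0.4747

47.5%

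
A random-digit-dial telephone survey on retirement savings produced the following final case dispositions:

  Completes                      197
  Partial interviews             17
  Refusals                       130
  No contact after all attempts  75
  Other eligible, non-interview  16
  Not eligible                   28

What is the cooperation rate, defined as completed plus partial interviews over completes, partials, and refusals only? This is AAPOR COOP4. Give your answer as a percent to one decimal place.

Num = 197 + 17 = 214
Base = 197 + 17 + 130 = 344
COOP4 = 214 / 344 = 0.6221

62.2%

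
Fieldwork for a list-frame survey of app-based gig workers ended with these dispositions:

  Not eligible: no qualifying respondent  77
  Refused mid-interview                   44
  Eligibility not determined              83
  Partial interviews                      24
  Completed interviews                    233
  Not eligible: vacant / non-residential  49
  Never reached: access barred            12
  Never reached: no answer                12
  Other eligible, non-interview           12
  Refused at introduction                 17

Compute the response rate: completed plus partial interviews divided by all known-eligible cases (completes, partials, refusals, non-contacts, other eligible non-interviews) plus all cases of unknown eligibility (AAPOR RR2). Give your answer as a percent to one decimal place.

Refused = 17 + 44 = 61
No contact after all attempts = 12 + 12 = 24
Ineligible = 77 + 49 = 126
Numerator → 233 + 24 = 257
Base → 233 + 24 + 61 + 24 + 12 + 83 = 437
RR2 = 257 / 437 = 0.5881

58.8%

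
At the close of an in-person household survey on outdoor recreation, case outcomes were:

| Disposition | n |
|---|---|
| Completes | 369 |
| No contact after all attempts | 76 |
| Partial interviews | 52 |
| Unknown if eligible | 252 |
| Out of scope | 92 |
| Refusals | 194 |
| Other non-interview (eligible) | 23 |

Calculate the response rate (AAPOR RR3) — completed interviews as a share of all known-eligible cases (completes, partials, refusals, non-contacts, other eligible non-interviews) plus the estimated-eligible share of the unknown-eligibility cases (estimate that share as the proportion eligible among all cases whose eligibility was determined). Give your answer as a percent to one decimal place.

Num = 369
Determined eligible = 369 + 52 + 194 + 76 + 23 = 714
e = 714 / (714 + 92) = 714 / 806 = 0.8859
Estimated eligible among unknowns = 0.8859 × 252 = 223.25
Denominator = 714 + 223.25 = 937.25
RR3 = 369 / 937.25 = 0.3937

39.4%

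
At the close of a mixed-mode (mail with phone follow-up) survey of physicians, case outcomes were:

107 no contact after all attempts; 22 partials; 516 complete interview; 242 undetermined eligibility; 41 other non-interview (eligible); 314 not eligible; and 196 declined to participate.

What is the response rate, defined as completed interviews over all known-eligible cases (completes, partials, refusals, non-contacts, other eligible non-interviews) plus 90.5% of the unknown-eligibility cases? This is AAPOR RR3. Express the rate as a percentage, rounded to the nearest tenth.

Num = 516
Determined eligible = 516 + 22 + 196 + 107 + 41 = 882
e × U = 0.9050 × 242 = 219.01
Denominator = 882 + 219.01 = 1101.01
RR3 = 516 / 1101.01 = 0.4687

46.9%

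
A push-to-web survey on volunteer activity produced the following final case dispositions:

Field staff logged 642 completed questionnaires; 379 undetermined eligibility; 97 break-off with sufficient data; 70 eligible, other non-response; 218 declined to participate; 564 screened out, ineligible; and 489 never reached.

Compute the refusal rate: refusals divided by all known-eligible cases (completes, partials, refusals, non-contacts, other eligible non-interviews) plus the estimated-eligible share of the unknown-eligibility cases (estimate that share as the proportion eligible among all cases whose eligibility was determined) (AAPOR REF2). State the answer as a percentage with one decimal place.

12.2%

Num → 218
Eligible (known) → 642 + 97 + 218 + 489 + 70 = 1516
e = 1516 / (1516 + 564) = 1516 / 2080 = 0.7288
e × U → 0.7288 × 379 = 276.22
Base → 1516 + 276.22 = 1792.22
REF2 = 218 / 1792.22 = 0.1216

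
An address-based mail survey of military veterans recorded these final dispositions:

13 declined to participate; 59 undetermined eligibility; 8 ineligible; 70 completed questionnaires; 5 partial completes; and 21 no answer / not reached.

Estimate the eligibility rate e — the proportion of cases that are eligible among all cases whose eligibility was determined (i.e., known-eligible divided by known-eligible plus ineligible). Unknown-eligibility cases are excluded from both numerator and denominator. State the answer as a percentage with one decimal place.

Determined eligible = 70 + 5 + 13 + 21 = 109
e = 109 / (109 + 8) = 109 / 117 = 0.9316

93.2%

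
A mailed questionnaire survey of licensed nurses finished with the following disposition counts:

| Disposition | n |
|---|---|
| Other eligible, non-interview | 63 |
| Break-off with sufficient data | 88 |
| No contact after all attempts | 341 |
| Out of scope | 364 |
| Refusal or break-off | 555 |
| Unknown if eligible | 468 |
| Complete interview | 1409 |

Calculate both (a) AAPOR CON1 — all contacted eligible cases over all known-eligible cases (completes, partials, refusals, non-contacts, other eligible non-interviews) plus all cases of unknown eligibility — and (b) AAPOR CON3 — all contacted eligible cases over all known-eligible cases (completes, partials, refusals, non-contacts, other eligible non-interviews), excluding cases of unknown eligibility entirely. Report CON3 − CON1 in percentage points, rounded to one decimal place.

13.8

Num = 1409 + 88 + 555 + 63 = 2115
Base = 1409 + 88 + 555 + 341 + 63 + 468 = 2924
CON1 = 2115 / 2924 = 0.7233
Base = 1409 + 88 + 555 + 341 + 63 = 2456
CON3 = 2115 / 2456 = 0.8612
Difference = 86.12 − 72.33 = 13.79 percentage points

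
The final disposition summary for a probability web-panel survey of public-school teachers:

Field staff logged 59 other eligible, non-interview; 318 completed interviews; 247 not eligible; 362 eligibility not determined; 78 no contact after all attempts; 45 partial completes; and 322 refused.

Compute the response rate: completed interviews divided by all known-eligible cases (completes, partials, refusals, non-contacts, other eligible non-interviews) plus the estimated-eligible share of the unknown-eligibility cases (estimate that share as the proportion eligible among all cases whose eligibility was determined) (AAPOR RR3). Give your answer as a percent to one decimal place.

Top = 318
Determined eligible = 318 + 45 + 322 + 78 + 59 = 822
e = 822 / (822 + 247) = 822 / 1069 = 0.7689
e × U = 0.7689 × 362 = 278.34
Denominator = 822 + 278.34 = 1100.34
RR3 = 318 / 1100.34 = 0.2890

28.9%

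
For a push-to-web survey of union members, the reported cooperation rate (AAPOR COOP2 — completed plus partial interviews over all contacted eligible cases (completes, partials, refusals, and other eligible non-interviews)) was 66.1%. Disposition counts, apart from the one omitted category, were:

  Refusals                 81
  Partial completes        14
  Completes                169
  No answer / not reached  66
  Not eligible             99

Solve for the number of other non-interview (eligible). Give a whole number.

13

Num = 169 + 14 = 183
COOP2 = 183 / D = 0.661
D = 183 / 0.661 = 276.9
Other denominator terms total 264
other non-interview (eligible) = 276.9 − 264 ≈ 13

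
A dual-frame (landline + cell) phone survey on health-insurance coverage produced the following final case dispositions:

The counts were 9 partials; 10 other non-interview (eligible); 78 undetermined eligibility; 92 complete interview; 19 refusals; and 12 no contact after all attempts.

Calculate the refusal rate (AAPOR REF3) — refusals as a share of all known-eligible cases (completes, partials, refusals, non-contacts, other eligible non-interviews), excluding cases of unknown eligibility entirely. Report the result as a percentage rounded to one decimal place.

Top → 19
Denom → 92 + 9 + 19 + 12 + 10 = 142
REF3 = 19 / 142 = 0.1338

13.4%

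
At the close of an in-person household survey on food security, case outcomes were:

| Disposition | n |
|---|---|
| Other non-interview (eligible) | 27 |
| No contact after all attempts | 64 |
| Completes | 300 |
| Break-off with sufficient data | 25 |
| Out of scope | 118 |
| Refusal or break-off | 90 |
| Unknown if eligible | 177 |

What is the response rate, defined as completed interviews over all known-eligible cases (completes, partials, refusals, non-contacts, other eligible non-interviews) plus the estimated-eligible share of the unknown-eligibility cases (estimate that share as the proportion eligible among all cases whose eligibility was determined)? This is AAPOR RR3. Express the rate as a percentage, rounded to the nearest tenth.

Top = 300
Known eligible = 300 + 25 + 90 + 64 + 27 = 506
e = 506 / (506 + 118) = 506 / 624 = 0.8109
e × U = 0.8109 × 177 = 143.53
Base = 506 + 143.53 = 649.53
RR3 = 300 / 649.53 = 0.4619

46.2%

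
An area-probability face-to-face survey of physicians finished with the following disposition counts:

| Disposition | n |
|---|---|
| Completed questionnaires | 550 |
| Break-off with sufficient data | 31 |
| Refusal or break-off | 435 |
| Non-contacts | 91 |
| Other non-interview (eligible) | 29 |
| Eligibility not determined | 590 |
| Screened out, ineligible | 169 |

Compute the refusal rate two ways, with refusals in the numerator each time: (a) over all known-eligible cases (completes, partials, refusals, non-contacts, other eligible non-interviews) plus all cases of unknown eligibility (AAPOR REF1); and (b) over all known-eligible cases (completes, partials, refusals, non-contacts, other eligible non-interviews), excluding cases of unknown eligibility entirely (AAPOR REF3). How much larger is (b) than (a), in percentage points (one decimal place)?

13.1

Numerator: 435
Denominator: 550 + 31 + 435 + 91 + 29 + 590 = 1726
REF1 = 435 / 1726 = 0.2520
Denominator: 550 + 31 + 435 + 91 + 29 = 1136
REF3 = 435 / 1136 = 0.3829
Difference = 38.29 − 25.20 = 13.09 percentage points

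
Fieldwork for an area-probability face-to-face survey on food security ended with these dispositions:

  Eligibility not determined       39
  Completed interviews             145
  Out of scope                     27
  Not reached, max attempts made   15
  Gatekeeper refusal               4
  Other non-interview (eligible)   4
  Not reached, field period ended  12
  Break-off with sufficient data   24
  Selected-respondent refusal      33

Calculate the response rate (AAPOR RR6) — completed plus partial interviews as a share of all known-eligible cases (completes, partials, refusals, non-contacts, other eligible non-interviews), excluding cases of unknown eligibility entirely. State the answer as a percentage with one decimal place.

71.3%

Refusals = 4 + 33 = 37
Never reached = 12 + 15 = 27
Numerator → 145 + 24 = 169
Denominator → 145 + 24 + 37 + 27 + 4 = 237
RR6 = 169 / 237 = 0.7131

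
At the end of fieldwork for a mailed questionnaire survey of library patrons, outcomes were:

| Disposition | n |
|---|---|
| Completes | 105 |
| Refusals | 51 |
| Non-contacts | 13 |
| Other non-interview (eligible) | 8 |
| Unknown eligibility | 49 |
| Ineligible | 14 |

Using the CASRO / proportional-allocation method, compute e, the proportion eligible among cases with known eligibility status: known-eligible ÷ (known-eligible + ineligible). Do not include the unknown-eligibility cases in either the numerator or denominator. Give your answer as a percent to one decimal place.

Known eligible = 105 + 51 + 13 + 8 = 177
e = 177 / (177 + 14) = 177 / 191 = 0.9267

92.7%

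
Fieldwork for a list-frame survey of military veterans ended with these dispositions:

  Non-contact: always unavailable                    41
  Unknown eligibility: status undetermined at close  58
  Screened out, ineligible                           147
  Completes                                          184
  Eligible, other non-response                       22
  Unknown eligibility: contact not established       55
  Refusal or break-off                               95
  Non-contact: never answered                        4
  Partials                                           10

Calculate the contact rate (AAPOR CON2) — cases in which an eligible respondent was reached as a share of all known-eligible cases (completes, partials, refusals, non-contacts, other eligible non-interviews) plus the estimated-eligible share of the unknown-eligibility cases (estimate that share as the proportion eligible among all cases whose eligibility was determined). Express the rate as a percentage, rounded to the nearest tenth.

Never reached = 4 + 41 = 45
Unknown eligibility = 55 + 58 = 113
Num → 184 + 10 + 95 + 22 = 311
Known eligible → 184 + 10 + 95 + 45 + 22 = 356
e = 356 / (356 + 147) = 356 / 503 = 0.7078
Estimated eligible among unknowns → 0.7078 × 113 = 79.98
Base → 356 + 79.98 = 435.98
CON2 = 311 / 435.98 = 0.7133

71.3%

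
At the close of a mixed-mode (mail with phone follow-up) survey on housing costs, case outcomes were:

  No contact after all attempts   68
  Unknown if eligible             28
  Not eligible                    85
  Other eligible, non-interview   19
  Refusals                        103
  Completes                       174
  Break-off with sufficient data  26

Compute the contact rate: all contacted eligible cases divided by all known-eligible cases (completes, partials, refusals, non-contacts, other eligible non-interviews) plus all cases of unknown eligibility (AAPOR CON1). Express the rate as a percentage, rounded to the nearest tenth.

77.0%

Top: 174 + 26 + 103 + 19 = 322
Base: 174 + 26 + 103 + 68 + 19 + 28 = 418
CON1 = 322 / 418 = 0.7703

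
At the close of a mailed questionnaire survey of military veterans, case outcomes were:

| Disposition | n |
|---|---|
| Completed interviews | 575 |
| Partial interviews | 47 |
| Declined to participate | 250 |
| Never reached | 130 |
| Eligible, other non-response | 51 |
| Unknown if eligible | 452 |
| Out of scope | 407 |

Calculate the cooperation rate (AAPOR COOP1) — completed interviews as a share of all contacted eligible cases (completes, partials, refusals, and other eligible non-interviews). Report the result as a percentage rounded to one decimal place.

Top: 575
Denom: 575 + 47 + 250 + 51 = 923
COOP1 = 575 / 923 = 0.6230

62.3%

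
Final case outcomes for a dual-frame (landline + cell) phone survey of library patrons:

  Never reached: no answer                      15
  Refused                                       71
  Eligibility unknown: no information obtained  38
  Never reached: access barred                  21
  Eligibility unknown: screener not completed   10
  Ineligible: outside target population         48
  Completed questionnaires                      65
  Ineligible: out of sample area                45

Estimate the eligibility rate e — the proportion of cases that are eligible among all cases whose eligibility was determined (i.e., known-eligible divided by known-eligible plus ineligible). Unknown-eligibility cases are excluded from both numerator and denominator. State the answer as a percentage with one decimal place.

64.9%

No contact after all attempts = 15 + 21 = 36
Eligibility not determined = 10 + 38 = 48
Out of scope = 48 + 45 = 93
Known eligible: 65 + 71 + 36 = 172
e = 172 / (172 + 93) = 172 / 265 = 0.6491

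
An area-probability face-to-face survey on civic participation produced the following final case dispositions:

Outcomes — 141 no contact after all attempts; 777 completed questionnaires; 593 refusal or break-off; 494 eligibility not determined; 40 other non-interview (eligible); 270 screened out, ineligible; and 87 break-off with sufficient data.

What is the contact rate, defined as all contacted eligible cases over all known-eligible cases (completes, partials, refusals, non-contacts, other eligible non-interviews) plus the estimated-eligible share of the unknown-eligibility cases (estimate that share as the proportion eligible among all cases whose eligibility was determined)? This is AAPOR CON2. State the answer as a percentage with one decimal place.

72.6%

Numerator = 777 + 87 + 593 + 40 = 1497
Known eligible = 777 + 87 + 593 + 141 + 40 = 1638
e = 1638 / (1638 + 270) = 1638 / 1908 = 0.8585
Estimated eligible among unknowns = 0.8585 × 494 = 424.10
Base = 1638 + 424.10 = 2062.10
CON2 = 1497 / 2062.10 = 0.7260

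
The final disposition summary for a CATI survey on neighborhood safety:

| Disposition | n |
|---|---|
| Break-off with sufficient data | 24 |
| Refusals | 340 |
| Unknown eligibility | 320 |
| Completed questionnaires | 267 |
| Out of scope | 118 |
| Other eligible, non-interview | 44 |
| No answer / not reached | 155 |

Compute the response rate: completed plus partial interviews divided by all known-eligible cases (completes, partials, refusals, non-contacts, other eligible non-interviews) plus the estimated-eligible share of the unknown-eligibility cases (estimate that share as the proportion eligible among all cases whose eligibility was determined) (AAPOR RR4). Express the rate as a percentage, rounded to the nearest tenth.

Num = 267 + 24 = 291
Eligible (known) = 267 + 24 + 340 + 155 + 44 = 830
e = 830 / (830 + 118) = 830 / 948 = 0.8755
Estimated eligible among unknowns = 0.8755 × 320 = 280.16
Denominator = 830 + 280.16 = 1110.16
RR4 = 291 / 1110.16 = 0.2621

26.2%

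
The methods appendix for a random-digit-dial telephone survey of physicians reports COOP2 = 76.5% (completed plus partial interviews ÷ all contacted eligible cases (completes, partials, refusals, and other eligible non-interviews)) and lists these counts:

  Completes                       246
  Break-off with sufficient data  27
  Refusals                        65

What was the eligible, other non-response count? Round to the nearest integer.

19

Numerator: 246 + 27 = 273
COOP2 = 273 / D = 0.765
D = 273 / 0.765 = 356.9
Remaining denominator categories sum to 338
eligible, other non-response = 356.9 − 338 ≈ 19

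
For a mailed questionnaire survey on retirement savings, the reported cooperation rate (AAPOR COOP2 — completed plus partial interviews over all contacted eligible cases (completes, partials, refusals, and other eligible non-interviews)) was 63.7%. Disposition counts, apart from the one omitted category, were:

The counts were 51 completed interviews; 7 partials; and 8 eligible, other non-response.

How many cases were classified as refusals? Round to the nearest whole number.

25

Num → 51 + 7 = 58
COOP2 = 58 / D = 0.637
D = 58 / 0.637 = 91.1
Remaining denominator categories sum to 66
refusals = 91.1 − 66 ≈ 25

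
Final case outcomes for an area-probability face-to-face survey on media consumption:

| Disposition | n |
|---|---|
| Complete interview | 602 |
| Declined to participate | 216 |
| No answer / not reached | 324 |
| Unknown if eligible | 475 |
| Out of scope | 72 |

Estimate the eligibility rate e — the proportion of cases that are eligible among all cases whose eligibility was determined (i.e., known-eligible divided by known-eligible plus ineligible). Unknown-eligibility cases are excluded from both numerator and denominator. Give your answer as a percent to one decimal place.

94.1%

Determined eligible = 602 + 216 + 324 = 1142
e = 1142 / (1142 + 72) = 1142 / 1214 = 0.9407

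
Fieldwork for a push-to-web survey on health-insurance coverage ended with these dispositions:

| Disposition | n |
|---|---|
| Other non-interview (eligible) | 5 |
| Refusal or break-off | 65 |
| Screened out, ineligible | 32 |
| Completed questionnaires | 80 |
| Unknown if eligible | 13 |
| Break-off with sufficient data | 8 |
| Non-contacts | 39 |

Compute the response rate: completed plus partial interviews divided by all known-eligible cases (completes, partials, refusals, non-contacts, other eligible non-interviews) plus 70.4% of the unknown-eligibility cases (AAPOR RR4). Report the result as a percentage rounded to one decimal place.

Numerator → 80 + 8 = 88
Determined eligible → 80 + 8 + 65 + 39 + 5 = 197
Estimated eligible among unknowns → 0.7040 × 13 = 9.15
Denominator → 197 + 9.15 = 206.15
RR4 = 88 / 206.15 = 0.4269

42.7%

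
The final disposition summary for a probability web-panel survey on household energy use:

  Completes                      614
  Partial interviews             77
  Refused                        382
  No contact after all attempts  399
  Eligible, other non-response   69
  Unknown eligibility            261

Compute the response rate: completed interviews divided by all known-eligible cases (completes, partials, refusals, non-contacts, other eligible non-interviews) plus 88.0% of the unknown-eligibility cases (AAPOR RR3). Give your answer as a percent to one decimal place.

34.7%

Numerator = 614
Known eligible = 614 + 77 + 382 + 399 + 69 = 1541
e × U = 0.8800 × 261 = 229.68
Denom = 1541 + 229.68 = 1770.68
RR3 = 614 / 1770.68 = 0.3468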